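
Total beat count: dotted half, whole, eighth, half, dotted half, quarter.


Solution.
Beat values:
  dotted half = 3 beats
  whole = 4 beats
  eighth = 0.5 beats
  half = 2 beats
  dotted half = 3 beats
  quarter = 1 beat
Sum = 3 + 4 + 0.5 + 2 + 3 + 1
= 13.5 beats


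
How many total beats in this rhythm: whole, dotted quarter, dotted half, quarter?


Let's work it out.
Beat values:
  whole = 4 beats
  dotted quarter = 1.5 beats
  dotted half = 3 beats
  quarter = 1 beat
Sum = 4 + 1.5 + 3 + 1
= 9.5 beats


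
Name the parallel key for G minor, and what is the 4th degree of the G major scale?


Working:
Parallel keys share the same tonic but differ in mode
G minor → parallel is G major
G major scale: G A B C D E F#
= G major; 4th degree = C


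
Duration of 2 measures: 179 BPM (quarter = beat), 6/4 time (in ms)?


Reasoning:
Quarter-note beat duration = 60000 / 179 ms
Beats per measure (6/4) = 6
One measure = 6 × 60000 / 179 = 360000 / 179 ms
2 measures = 2 × 360000 / 179 = 720000 / 179
= 4022.3 ms


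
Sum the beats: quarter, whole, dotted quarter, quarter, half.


Working:
Beat values:
  quarter = 1 beat
  whole = 4 beats
  dotted quarter = 1.5 beats
  quarter = 1 beat
  half = 2 beats
Sum = 1 + 4 + 1.5 + 1 + 2
= 9.5 beats


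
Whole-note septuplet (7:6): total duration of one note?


Solution.
Septuplet: 7 notes occupy the space of 6 whole notes
Space = 6 × 4 = 24 beats
Each septuplet note = 24 / 7 = 24/7 beats
= 24/7 beats


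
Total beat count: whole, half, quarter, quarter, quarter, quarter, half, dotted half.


Solution.
Beat values:
  whole = 4 beats
  half = 2 beats
  quarter = 1 beat
  quarter = 1 beat
  quarter = 1 beat
  quarter = 1 beat
  half = 2 beats
  dotted half = 3 beats
Sum = 4 + 2 + 1 + 1 + 1 + 1 + 2 + 3
= 15 beats


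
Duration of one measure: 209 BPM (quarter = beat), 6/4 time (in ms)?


Solution.
Quarter-note beat duration = 60000 / 209 ms
Beats per measure (6/4) = 6
One measure = 6 × 60000 / 209 = 360000 / 209 ms
= 1722.5 ms


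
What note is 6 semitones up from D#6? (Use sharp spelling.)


Step by step:
D#6: chromatic position 3 in octave 6 → absolute = 6×12 + 3 = 75
Transpose up 6: 75 + 6 = 81
81 = 6×12 + 9 → A in octave 6
Result = A6


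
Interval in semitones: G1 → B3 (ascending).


Let's work it out.
Absolute semitone position = octave×12 + chromatic position
G1: 1×12 + 7 = 19
B3: 3×12 + 11 = 47
Difference = 47 - 19 = 28
= 28 semitones


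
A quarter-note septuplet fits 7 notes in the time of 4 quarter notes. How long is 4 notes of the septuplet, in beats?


Septuplet: 7 notes occupy the space of 4 quarter notes
Space = 4 × 1 = 4 beats
Each septuplet note = 4 / 7 = 4/7 beats
4 notes = 4 × 4/7 = 16/7
= 16/7 beats


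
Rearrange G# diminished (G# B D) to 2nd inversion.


Solution.
Root position: G# B D
2nd inversion: move root and 3rd up an octave
Bass note: D
Notes (bottom to top) = D G# B


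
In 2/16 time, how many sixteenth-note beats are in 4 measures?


Working:
Time signature 2/16: the bottom number 16 means the sixteenth note gets one count
The top number 2 means 2 sixteenth-note beats per measure
Total = 2 × 4 measures
= 8 sixteenth-note beats


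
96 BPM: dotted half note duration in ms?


Reasoning:
One quarter-note beat = 60000 / BPM = 60000 / 96 ms
Dotted half note = 3 × quarter note
Duration = 3 × 60000 / 96 = 180000 / 96
= 1875.0 ms


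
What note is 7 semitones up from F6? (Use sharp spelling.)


F6: chromatic position 5 in octave 6 → absolute = 6×12 + 5 = 77
Transpose up 7: 77 + 7 = 84
84 = 7×12 + 0 → C in octave 7
Result = C7


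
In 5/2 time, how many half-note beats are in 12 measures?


Time signature 5/2: the bottom number 2 means the half note gets one count
The top number 5 means 5 half-note beats per measure
Total = 5 × 12 measures
= 60 half-note beats


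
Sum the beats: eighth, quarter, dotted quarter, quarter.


Let's work it out.
Beat values:
  eighth = 0.5 beats
  quarter = 1 beat
  dotted quarter = 1.5 beats
  quarter = 1 beat
Sum = 0.5 + 1 + 1.5 + 1
= 4 beats


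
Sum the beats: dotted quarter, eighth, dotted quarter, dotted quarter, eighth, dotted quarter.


Reasoning:
Beat values:
  dotted quarter = 1.5 beats
  eighth = 0.5 beats
  dotted quarter = 1.5 beats
  dotted quarter = 1.5 beats
  eighth = 0.5 beats
  dotted quarter = 1.5 beats
Sum = 1.5 + 0.5 + 1.5 + 1.5 + 0.5 + 1.5
= 7 beats


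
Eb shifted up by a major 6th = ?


Step by step:
major 6th: 6 letter names, 9 semitones
Letter: E + 5 → C
Pitch: Eb + 9 semitones, spelled as a C → C
= C


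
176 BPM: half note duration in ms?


One quarter-note beat = 60000 / BPM = 60000 / 176 ms
Half note = 2 × quarter note
Duration = 2 × 60000 / 176 = 120000 / 176
= 681.8 ms


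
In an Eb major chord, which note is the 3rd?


Reasoning:
Major triad = root + major 3rd (4 semitones) + perfect 5th (7 semitones)
A triad on Eb stacks thirds, so the chord tones use letter names E-G-B
Root: Eb
Major 3rd above Eb: G
Perfect 5th above Eb: Bb
The 3rd = G


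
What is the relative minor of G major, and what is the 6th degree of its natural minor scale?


Let's work it out.
The relative minor shares the major's key signature and starts on its 6th degree
6th degree = a major 6th above the tonic; a major 6th above G is E
→ relative minor of G major is E minor
E natural minor scale: E F# G A B C D
= E minor; 6th degree = C


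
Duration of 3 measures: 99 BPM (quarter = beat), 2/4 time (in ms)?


Quarter-note beat duration = 60000 / 99 ms
Beats per measure (2/4) = 2
One measure = 2 × 60000 / 99 = 120000 / 99 ms
3 measures = 3 × 120000 / 99 = 360000 / 99
= 3636.4 ms


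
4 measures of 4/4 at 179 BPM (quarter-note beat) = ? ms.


Working:
Quarter-note beat duration = 60000 / 179 ms
Beats per measure (4/4) = 4
One measure = 4 × 60000 / 179 = 240000 / 179 ms
4 measures = 4 × 240000 / 179 = 960000 / 179
= 5363.1 ms


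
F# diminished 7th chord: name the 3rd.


Diminished 7th chord = root + minor 3rd + diminished 5th + diminished 7th
Seventh chords stack in thirds, so the letter names are F-A-C-E
Root: F#
Minor 3rd above F#: A
Diminished 5th above F#: C
Diminished 7th above F#: Eb
The 3rd = A


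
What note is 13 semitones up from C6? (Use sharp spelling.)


Working:
C6: chromatic position 0 in octave 6 → absolute = 6×12 + 0 = 72
Transpose up 13: 72 + 13 = 85
85 = 7×12 + 1 → C# in octave 7
Result = C#7


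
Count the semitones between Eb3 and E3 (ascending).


Step by step:
Absolute semitone position = octave×12 + chromatic position
Eb3: 3×12 + 3 = 39
E3: 3×12 + 4 = 40
Difference = 40 - 39 = 1
= 1 semitone


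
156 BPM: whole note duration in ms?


Let's work it out.
One quarter-note beat = 60000 / BPM = 60000 / 156 ms
Whole note = 4 × quarter note
Duration = 4 × 60000 / 156 = 240000 / 156
= 1538.5 ms


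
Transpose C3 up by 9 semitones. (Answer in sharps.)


Solution.
C3: chromatic position 0 in octave 3 → absolute = 3×12 + 0 = 36
Transpose up 9: 36 + 9 = 45
45 = 3×12 + 9 → A in octave 3
Result = A3


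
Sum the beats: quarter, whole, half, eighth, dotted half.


Beat values:
  quarter = 1 beat
  whole = 4 beats
  half = 2 beats
  eighth = 0.5 beats
  dotted half = 3 beats
Sum = 1 + 4 + 2 + 0.5 + 3
= 10.5 beats


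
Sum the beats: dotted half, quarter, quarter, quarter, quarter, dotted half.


Solution.
Beat values:
  dotted half = 3 beats
  quarter = 1 beat
  quarter = 1 beat
  quarter = 1 beat
  quarter = 1 beat
  dotted half = 3 beats
Sum = 3 + 1 + 1 + 1 + 1 + 3
= 10 beats


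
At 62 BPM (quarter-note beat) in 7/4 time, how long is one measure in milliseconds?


Reasoning:
Quarter-note beat duration = 60000 / 62 ms
Beats per measure (7/4) = 7
One measure = 7 × 60000 / 62 = 420000 / 62 ms
= 6774.2 ms


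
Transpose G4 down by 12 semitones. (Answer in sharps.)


Reasoning:
G4: chromatic position 7 in octave 4 → absolute = 4×12 + 7 = 55
Transpose down 12: 55 - 12 = 43
43 = 3×12 + 7 → G in octave 3
Result = G3


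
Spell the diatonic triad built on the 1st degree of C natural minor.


C natural minor scale: C D Eb F G Ab Bb
Diatonic triad on degree 1 stacks scale notes 1, 3, 5: C Eb G
C→Eb = 3 semitones; C→G = 7 semitones → minor triad
= C Eb G (minor)


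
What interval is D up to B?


Letter names: D → B spans 6 letter names → a 6th
Semitones: D → B = 9 half-steps
A 6th of 9 semitones is a major 6th
= major 6th


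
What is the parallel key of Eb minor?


Solution.
Parallel keys share the same tonic but differ in mode
Eb minor → parallel is Eb major
= Eb major


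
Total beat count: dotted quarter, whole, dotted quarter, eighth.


Step by step:
Beat values:
  dotted quarter = 1.5 beats
  whole = 4 beats
  dotted quarter = 1.5 beats
  eighth = 0.5 beats
Sum = 1.5 + 4 + 1.5 + 0.5
= 7.5 beats


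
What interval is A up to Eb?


Step by step:
Letter names: A → E spans 5 letter names → a 5th
Semitones: A → Eb = 6 half-steps
A 5th of 6 semitones is a diminished 5th
= diminished 5th


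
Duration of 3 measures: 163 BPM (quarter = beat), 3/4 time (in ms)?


Quarter-note beat duration = 60000 / 163 ms
Beats per measure (3/4) = 3
One measure = 3 × 60000 / 163 = 180000 / 163 ms
3 measures = 3 × 180000 / 163 = 540000 / 163
= 3312.9 ms


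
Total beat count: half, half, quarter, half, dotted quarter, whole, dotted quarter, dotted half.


Let's work it out.
Beat values:
  half = 2 beats
  half = 2 beats
  quarter = 1 beat
  half = 2 beats
  dotted quarter = 1.5 beats
  whole = 4 beats
  dotted quarter = 1.5 beats
  dotted half = 3 beats
Sum = 2 + 2 + 1 + 2 + 1.5 + 4 + 1.5 + 3
= 17 beats


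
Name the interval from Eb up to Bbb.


Let's work it out.
Letter names: E → B spans 5 letter names → a 5th
Semitones: Eb → Bbb = 6 half-steps
A 5th of 6 semitones is a diminished 5th
= diminished 5th


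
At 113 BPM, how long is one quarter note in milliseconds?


One quarter-note beat = 60000 / BPM = 60000 / 113 ms
Duration = 60000 / 113
= 531.0 ms


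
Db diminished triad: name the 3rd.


Step by step:
Diminished triad = root + minor 3rd (3 semitones) + diminished 5th (6 semitones)
A triad on Db stacks thirds, so the chord tones use letter names D-F-A
Root: Db
Minor 3rd above Db: Fb
Diminished 5th above Db: Abb
The 3rd = Fb


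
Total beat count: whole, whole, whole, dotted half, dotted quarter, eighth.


Step by step:
Beat values:
  whole = 4 beats
  whole = 4 beats
  whole = 4 beats
  dotted half = 3 beats
  dotted quarter = 1.5 beats
  eighth = 0.5 beats
Sum = 4 + 4 + 4 + 3 + 1.5 + 0.5
= 17 beats


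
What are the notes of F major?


Major scale pattern: W-W-H-W-W-W-H (2-2-1-2-2-2-1 semitones)
Starting from F:
  F + 2 semitones → G
  G + 2 semitones → A
  A + 1 semitone → Bb
  Bb + 2 semitones → C
  C + 2 semitones → D
  D + 2 semitones → E
  E + 1 semitone → F
Scale = F G A Bb C D E


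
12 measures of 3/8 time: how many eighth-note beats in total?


Working:
Time signature 3/8: the bottom number 8 means the eighth note gets one count
The top number 3 means 3 eighth-note beats per measure
Total = 3 × 12 measures
= 36 eighth-note beats


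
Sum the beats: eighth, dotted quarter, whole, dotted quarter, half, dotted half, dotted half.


Solution.
Beat values:
  eighth = 0.5 beats
  dotted quarter = 1.5 beats
  whole = 4 beats
  dotted quarter = 1.5 beats
  half = 2 beats
  dotted half = 3 beats
  dotted half = 3 beats
Sum = 0.5 + 1.5 + 4 + 1.5 + 2 + 3 + 3
= 15.5 beats


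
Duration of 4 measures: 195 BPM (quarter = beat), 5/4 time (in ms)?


Solution.
Quarter-note beat duration = 60000 / 195 ms
Beats per measure (5/4) = 5
One measure = 5 × 60000 / 195 = 300000 / 195 ms
4 measures = 4 × 300000 / 195 = 1200000 / 195
= 6153.8 ms


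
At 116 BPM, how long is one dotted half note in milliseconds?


Step by step:
One quarter-note beat = 60000 / BPM = 60000 / 116 ms
Dotted half note = 3 × quarter note
Duration = 3 × 60000 / 116 = 180000 / 116
= 1551.7 ms


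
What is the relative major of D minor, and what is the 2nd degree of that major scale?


Reasoning:
The relative major shares the key signature and is a minor 3rd above the minor tonic
A minor 3rd above D is F
→ relative major of D minor is F major
F major scale: F G A Bb C D E
= F major; 2nd degree = G


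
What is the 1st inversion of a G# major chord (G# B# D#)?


Solution.
Root position: G# B# D#
1st inversion: move root up an octave
Bass note: B#
Notes (bottom to top) = B# D# G#


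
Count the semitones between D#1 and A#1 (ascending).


Absolute semitone position = octave×12 + chromatic position
D#1: 1×12 + 3 = 15
A#1: 1×12 + 10 = 22
Difference = 22 - 15 = 7
= 7 semitones


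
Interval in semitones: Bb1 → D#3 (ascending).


Reasoning:
Absolute semitone position = octave×12 + chromatic position
Bb1: 1×12 + 10 = 22
D#3: 3×12 + 3 = 39
Difference = 39 - 22 = 17
= 17 semitones


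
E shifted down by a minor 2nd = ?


minor 2nd: 2 letter names, 1 semitones
Letter: E - 1 → D
Pitch: E - 1 semitones, spelled as a D → D#
= D#


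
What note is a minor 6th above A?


A 6th spans 6 letter names, so from A we land on F
A minor 6th = 8 semitones above A
Spell F at that pitch: F
= F


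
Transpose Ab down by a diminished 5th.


Let's work it out.
diminished 5th: 5 letter names, 6 semitones
Letter: A - 4 → D
Pitch: Ab - 6 semitones, spelled as a D → D
= D


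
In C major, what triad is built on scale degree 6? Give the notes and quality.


Step by step:
C major scale: C D E F G A B
Diatonic triad on degree 6 stacks scale notes 6, 1, 3: A C E
A→C = 3 semitones; A→E = 7 semitones → minor triad
= A C E (minor)


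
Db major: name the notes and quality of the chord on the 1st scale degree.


Working:
Db major scale: Db Eb F Gb Ab Bb C
Diatonic triad on degree 1 stacks scale notes 1, 3, 5: Db F Ab
Db→F = 4 semitones; Db→Ab = 7 semitones → major triad
= Db F Ab (major)


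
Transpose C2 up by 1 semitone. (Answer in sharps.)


Step by step:
C2: chromatic position 0 in octave 2 → absolute = 2×12 + 0 = 24
Transpose up 1: 24 + 1 = 25
25 = 2×12 + 1 → C# in octave 2
Result = C#2


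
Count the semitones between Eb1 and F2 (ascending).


Working:
Absolute semitone position = octave×12 + chromatic position
Eb1: 1×12 + 3 = 15
F2: 2×12 + 5 = 29
Difference = 29 - 15 = 14
= 14 semitones


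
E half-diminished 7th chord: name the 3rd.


Working:
Half-diminished 7th chord = root + minor 3rd + diminished 5th + minor 7th
Seventh chords stack in thirds, so the letter names are E-G-B-D
Root: E
Minor 3rd above E: G
Diminished 5th above E: Bb
Minor 7th above E: D
The 3rd = G


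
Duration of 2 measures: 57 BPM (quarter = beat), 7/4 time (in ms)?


Working:
Quarter-note beat duration = 60000 / 57 ms
Beats per measure (7/4) = 7
One measure = 7 × 60000 / 57 = 420000 / 57 ms
2 measures = 2 × 420000 / 57 = 840000 / 57
= 14736.8 ms


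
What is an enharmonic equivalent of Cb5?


Step by step:
Enharmonic notes sound the same pitch but are spelled with different letter names
Cb and B name the same pitch class
Octave numbers change at C, so Cb5 = B4
= B4


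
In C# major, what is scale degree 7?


Let's work it out.
Major scale pattern: W-W-H-W-W-W-H (2-2-1-2-2-2-1 semitones)
Starting from C#:
  C# + 2 semitones → D#
  D# + 2 semitones → E#
  E# + 1 semitone → F#
  F# + 2 semitones → G#
  G# + 2 semitones → A#
  A# + 2 semitones → B#
  B# + 1 semitone → C#
Scale: C# D# E# F# G# A# B#
Degree 7 = B#


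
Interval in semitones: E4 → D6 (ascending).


Absolute semitone position = octave×12 + chromatic position
E4: 4×12 + 4 = 52
D6: 6×12 + 2 = 74
Difference = 74 - 52 = 22
= 22 semitones


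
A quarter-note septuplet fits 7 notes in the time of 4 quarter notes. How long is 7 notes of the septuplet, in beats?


Septuplet: 7 notes occupy the space of 4 quarter notes
Space = 4 × 1 = 4 beats
Each septuplet note = 4 / 7 = 4/7 beats
7 notes = 7 × 4/7 = 4
= 4 beats


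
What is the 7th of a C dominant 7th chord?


Dominant 7th chord = root + major 3rd + perfect 5th + minor 7th
Seventh chords stack in thirds, so the letter names are C-E-G-B
Root: C
Major 3rd above C: E
Perfect 5th above C: G
Minor 7th above C: Bb
The 7th = Bb


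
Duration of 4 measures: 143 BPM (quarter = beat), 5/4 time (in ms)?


Quarter-note beat duration = 60000 / 143 ms
Beats per measure (5/4) = 5
One measure = 5 × 60000 / 143 = 300000 / 143 ms
4 measures = 4 × 300000 / 143 = 1200000 / 143
= 8391.6 ms


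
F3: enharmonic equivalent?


Solution.
Enharmonic notes sound the same pitch but are spelled with different letter names
F and E# name the same pitch class
= E#3


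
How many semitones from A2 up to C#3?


Absolute semitone position = octave×12 + chromatic position
A2: 2×12 + 9 = 33
C#3: 3×12 + 1 = 37
Difference = 37 - 33 = 4
= 4 semitones


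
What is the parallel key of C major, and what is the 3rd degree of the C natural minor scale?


Parallel keys share the same tonic but differ in mode
C major → parallel is C minor
C natural minor scale: C D Eb F G Ab Bb
= C minor; 3rd degree = Eb


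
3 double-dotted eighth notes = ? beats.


Base eighth note = 1/2 beats
Dot 1 adds half the previous value: +1/4
Dot 2 adds half the previous value: +1/8
One double-dotted eighth = 1/2 + 1/4 + 1/8 = 7/8
3 of them = 3 × 7/8 = 21/8
= 21/8 beats


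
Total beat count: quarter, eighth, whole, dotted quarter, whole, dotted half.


Beat values:
  quarter = 1 beat
  eighth = 0.5 beats
  whole = 4 beats
  dotted quarter = 1.5 beats
  whole = 4 beats
  dotted half = 3 beats
Sum = 1 + 0.5 + 4 + 1.5 + 4 + 3
= 14 beats


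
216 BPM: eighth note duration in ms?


One quarter-note beat = 60000 / BPM = 60000 / 216 ms
Eighth note = 1/2 × quarter note
Duration = 1/2 × 60000 / 216 = 30000 / 216
= 138.9 ms


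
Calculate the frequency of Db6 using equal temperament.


f = 440 × 2^(n/12) where n = semitones from A4
Db6: 16 semitones from A4
f = 440 × 2^(16/12)
f = 1108.73 Hz


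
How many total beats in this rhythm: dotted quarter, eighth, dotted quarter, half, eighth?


Let's work it out.
Beat values:
  dotted quarter = 1.5 beats
  eighth = 0.5 beats
  dotted quarter = 1.5 beats
  half = 2 beats
  eighth = 0.5 beats
Sum = 1.5 + 0.5 + 1.5 + 2 + 0.5
= 6 beats


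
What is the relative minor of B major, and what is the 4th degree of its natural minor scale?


Working:
The relative minor shares the major's key signature and starts on its 6th degree
6th degree = a major 6th above the tonic; a major 6th above B is G#
→ relative minor of B major is G# minor
G# natural minor scale: G# A# B C# D# E F#
= G# minor; 4th degree = C#


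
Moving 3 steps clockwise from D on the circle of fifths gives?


Let's work it out.
Each clockwise step on the circle of fifths moves up a perfect 5th
From D: D → A → E → B
= B


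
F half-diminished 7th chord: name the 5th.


Working:
Half-diminished 7th chord = root + minor 3rd + diminished 5th + minor 7th
Seventh chords stack in thirds, so the letter names are F-A-C-E
Root: F
Minor 3rd above F: Ab
Diminished 5th above F: Cb
Minor 7th above F: Eb
The 5th = Cb


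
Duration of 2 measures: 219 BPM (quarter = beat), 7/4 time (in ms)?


Working:
Quarter-note beat duration = 60000 / 219 ms
Beats per measure (7/4) = 7
One measure = 7 × 60000 / 219 = 420000 / 219 ms
2 measures = 2 × 420000 / 219 = 840000 / 219
= 3835.6 ms


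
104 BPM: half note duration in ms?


Reasoning:
One quarter-note beat = 60000 / BPM = 60000 / 104 ms
Half note = 2 × quarter note
Duration = 2 × 60000 / 104 = 120000 / 104
= 1153.8 ms


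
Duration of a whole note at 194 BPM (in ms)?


One quarter-note beat = 60000 / BPM = 60000 / 194 ms
Whole note = 4 × quarter note
Duration = 4 × 60000 / 194 = 240000 / 194
= 1237.1 ms


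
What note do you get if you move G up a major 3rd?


major 3rd: 3 letter names, 4 semitones
Letter: G + 2 → B
Pitch: G + 4 semitones, spelled as a B → B
= B


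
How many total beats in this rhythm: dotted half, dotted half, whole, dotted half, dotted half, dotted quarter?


Working:
Beat values:
  dotted half = 3 beats
  dotted half = 3 beats
  whole = 4 beats
  dotted half = 3 beats
  dotted half = 3 beats
  dotted quarter = 1.5 beats
Sum = 3 + 3 + 4 + 3 + 3 + 1.5
= 17.5 beats


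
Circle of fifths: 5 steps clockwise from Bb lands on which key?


Solution.
Each clockwise step on the circle of fifths moves up a perfect 5th
From Bb: Bb → F → C → G → D → A
= A


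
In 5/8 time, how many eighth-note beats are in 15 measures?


Time signature 5/8: the bottom number 8 means the eighth note gets one count
The top number 5 means 5 eighth-note beats per measure
Total = 5 × 15 measures
= 75 eighth-note beats


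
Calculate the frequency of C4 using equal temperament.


Step by step:
f = 440 × 2^(n/12) where n = semitones from A4
C4: -9 semitones from A4
f = 440 × 2^(-9/12)
f = 261.63 Hz


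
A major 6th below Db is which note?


A 6th spans 6 letter names, so from D we land on F
A major 6th = 9 semitones below Db
Spell F at that pitch: Fb
= Fb


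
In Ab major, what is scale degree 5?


Solution.
Major scale pattern: W-W-H-W-W-W-H (2-2-1-2-2-2-1 semitones)
Starting from Ab:
  Ab + 2 semitones → Bb
  Bb + 2 semitones → C
  C + 1 semitone → Db
  Db + 2 semitones → Eb
  Eb + 2 semitones → F
  F + 2 semitones → G
  G + 1 semitone → Ab
Scale: Ab Bb C Db Eb F G
Degree 5 = Eb


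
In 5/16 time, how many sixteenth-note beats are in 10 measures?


Reasoning:
Time signature 5/16: the bottom number 16 means the sixteenth note gets one count
The top number 5 means 5 sixteenth-note beats per measure
Total = 5 × 10 measures
= 50 sixteenth-note beats


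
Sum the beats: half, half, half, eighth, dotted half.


Let's work it out.
Beat values:
  half = 2 beats
  half = 2 beats
  half = 2 beats
  eighth = 0.5 beats
  dotted half = 3 beats
Sum = 2 + 2 + 2 + 0.5 + 3
= 9.5 beats


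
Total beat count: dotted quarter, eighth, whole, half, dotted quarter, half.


Step by step:
Beat values:
  dotted quarter = 1.5 beats
  eighth = 0.5 beats
  whole = 4 beats
  half = 2 beats
  dotted quarter = 1.5 beats
  half = 2 beats
Sum = 1.5 + 0.5 + 4 + 2 + 1.5 + 2
= 11.5 beats


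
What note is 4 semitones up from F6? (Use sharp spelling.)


Step by step:
F6: chromatic position 5 in octave 6 → absolute = 6×12 + 5 = 77
Transpose up 4: 77 + 4 = 81
81 = 6×12 + 9 → A in octave 6
Result = A6


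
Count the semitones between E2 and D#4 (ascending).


Absolute semitone position = octave×12 + chromatic position
E2: 2×12 + 4 = 28
D#4: 4×12 + 3 = 51
Difference = 51 - 28 = 23
= 23 semitones


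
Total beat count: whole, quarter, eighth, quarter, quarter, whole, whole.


Beat values:
  whole = 4 beats
  quarter = 1 beat
  eighth = 0.5 beats
  quarter = 1 beat
  quarter = 1 beat
  whole = 4 beats
  whole = 4 beats
Sum = 4 + 1 + 0.5 + 1 + 1 + 4 + 4
= 15.5 beats


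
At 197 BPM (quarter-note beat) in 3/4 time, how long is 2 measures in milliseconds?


Working:
Quarter-note beat duration = 60000 / 197 ms
Beats per measure (3/4) = 3
One measure = 3 × 60000 / 197 = 180000 / 197 ms
2 measures = 2 × 180000 / 197 = 360000 / 197
= 1827.4 ms


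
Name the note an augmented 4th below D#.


Step by step:
A 4th spans 4 letter names, so from D we land on A
An augmented 4th = 6 semitones below D#
Spell A at that pitch: A
= A


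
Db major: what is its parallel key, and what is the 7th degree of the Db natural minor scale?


Solution.
Parallel keys share the same tonic but differ in mode
Db major → parallel is Db minor
Db natural minor scale: Db Eb Fb Gb Ab Bbb Cb
= Db minor; 7th degree = Cb


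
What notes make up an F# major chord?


Reasoning:
Major triad = root + major 3rd (4 semitones) + perfect 5th (7 semitones)
A triad on F# stacks thirds, so the chord tones use letter names F-A-C
Root: F#
Major 3rd above F#: A#
Perfect 5th above F#: C#
Chord = F# A# C#


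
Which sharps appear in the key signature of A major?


Let's work it out.
Sharp major keys follow the circle of fifths: C(0), G(1), D(2), A(3), E(4), B(5), F#(6), C#(7)
A major has 3 sharps
Order of sharps: F# C# G# D# A# E# B# → first 3: F#, C#, G#
= F#, C#, G#


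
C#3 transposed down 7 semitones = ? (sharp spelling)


Step by step:
C#3: chromatic position 1 in octave 3 → absolute = 3×12 + 1 = 37
Transpose down 7: 37 - 7 = 30
30 = 2×12 + 6 → F# in octave 2
Result = F#2


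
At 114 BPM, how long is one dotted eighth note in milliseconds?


Solution.
One quarter-note beat = 60000 / BPM = 60000 / 114 ms
Dotted eighth note = 3/4 × quarter note
Duration = 3/4 × 60000 / 114 = 45000 / 114
= 394.7 ms


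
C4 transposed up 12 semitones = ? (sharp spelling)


Step by step:
C4: chromatic position 0 in octave 4 → absolute = 4×12 + 0 = 48
Transpose up 12: 48 + 12 = 60
60 = 5×12 + 0 → C in octave 5
Result = C5


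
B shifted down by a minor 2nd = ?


Let's work it out.
minor 2nd: 2 letter names, 1 semitones
Letter: B - 1 → A
Pitch: B - 1 semitones, spelled as an A → A#
= A#


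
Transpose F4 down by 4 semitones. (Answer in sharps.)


Reasoning:
F4: chromatic position 5 in octave 4 → absolute = 4×12 + 5 = 53
Transpose down 4: 53 - 4 = 49
49 = 4×12 + 1 → C# in octave 4
Result = C#4


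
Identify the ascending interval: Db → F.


Letter names: D → F spans 3 letter names → a 3rd
Semitones: Db → F = 4 half-steps
A 3rd of 4 semitones is a major 3rd
= major 3rd


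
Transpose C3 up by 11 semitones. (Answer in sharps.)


Let's work it out.
C3: chromatic position 0 in octave 3 → absolute = 3×12 + 0 = 36
Transpose up 11: 36 + 11 = 47
47 = 3×12 + 11 → B in octave 3
Result = B3


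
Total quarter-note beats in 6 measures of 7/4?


Step by step:
Time signature 7/4: the bottom number 4 means the quarter note gets one count
The top number 7 means 7 quarter-note beats per measure
Total = 7 × 6 measures
= 42 quarter-note beats


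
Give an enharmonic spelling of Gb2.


Solution.
Enharmonic notes sound the same pitch but are spelled with different letter names
Gb and F# name the same pitch class
= F#2


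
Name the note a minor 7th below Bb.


Reasoning:
A 7th spans 7 letter names, so from B we land on C
A minor 7th = 10 semitones below Bb
Spell C at that pitch: C
= C


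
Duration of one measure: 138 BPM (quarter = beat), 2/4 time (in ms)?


Solution.
Quarter-note beat duration = 60000 / 138 ms
Beats per measure (2/4) = 2
One measure = 2 × 60000 / 138 = 120000 / 138 ms
= 869.6 ms


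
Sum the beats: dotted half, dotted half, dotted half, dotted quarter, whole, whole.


Reasoning:
Beat values:
  dotted half = 3 beats
  dotted half = 3 beats
  dotted half = 3 beats
  dotted quarter = 1.5 beats
  whole = 4 beats
  whole = 4 beats
Sum = 3 + 3 + 3 + 1.5 + 4 + 4
= 18.5 beats


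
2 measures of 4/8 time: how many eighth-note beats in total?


Solution.
Time signature 4/8: the bottom number 8 means the eighth note gets one count
The top number 4 means 4 eighth-note beats per measure
Total = 4 × 2 measures
= 8 eighth-note beats


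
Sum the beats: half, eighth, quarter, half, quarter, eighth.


Let's work it out.
Beat values:
  half = 2 beats
  eighth = 0.5 beats
  quarter = 1 beat
  half = 2 beats
  quarter = 1 beat
  eighth = 0.5 beats
Sum = 2 + 0.5 + 1 + 2 + 1 + 0.5
= 7 beats


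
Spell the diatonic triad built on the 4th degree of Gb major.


Gb major scale: Gb Ab Bb Cb Db Eb F
Diatonic triad on degree 4 stacks scale notes 4, 6, 1: Cb Eb Gb
Cb→Eb = 4 semitones; Cb→Gb = 7 semitones → major triad
= Cb Eb Gb (major)


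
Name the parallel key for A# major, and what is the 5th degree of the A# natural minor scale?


Parallel keys share the same tonic but differ in mode
A# major → parallel is A# minor
A# natural minor scale: A# B# C# D# E# F# G#
= A# minor; 5th degree = E#


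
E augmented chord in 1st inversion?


Step by step:
Root position: E G# B#
1st inversion: move root up an octave
Bass note: G#
Notes (bottom to top) = G# B# E


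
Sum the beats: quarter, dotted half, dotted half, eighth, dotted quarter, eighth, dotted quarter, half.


Beat values:
  quarter = 1 beat
  dotted half = 3 beats
  dotted half = 3 beats
  eighth = 0.5 beats
  dotted quarter = 1.5 beats
  eighth = 0.5 beats
  dotted quarter = 1.5 beats
  half = 2 beats
Sum = 1 + 3 + 3 + 0.5 + 1.5 + 0.5 + 1.5 + 2
= 13 beats


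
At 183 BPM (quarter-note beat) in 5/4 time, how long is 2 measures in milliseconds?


Step by step:
Quarter-note beat duration = 60000 / 183 ms
Beats per measure (5/4) = 5
One measure = 5 × 60000 / 183 = 300000 / 183 ms
2 measures = 2 × 300000 / 183 = 600000 / 183
= 3278.7 ms


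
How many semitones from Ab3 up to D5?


Absolute semitone position = octave×12 + chromatic position
Ab3: 3×12 + 8 = 44
D5: 5×12 + 2 = 62
Difference = 62 - 44 = 18
= 18 semitones


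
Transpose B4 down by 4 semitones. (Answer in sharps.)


Reasoning:
B4: chromatic position 11 in octave 4 → absolute = 4×12 + 11 = 59
Transpose down 4: 59 - 4 = 55
55 = 4×12 + 7 → G in octave 4
Result = G4


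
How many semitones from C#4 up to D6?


Reasoning:
Absolute semitone position = octave×12 + chromatic position
C#4: 4×12 + 1 = 49
D6: 6×12 + 2 = 74
Difference = 74 - 49 = 25
= 25 semitones


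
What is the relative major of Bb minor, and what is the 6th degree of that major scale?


Reasoning:
The relative major shares the key signature and is a minor 3rd above the minor tonic
A minor 3rd above Bb is Db
→ relative major of Bb minor is Db major
Db major scale: Db Eb F Gb Ab Bb C
= Db major; 6th degree = Bb


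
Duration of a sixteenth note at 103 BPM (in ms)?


One quarter-note beat = 60000 / BPM = 60000 / 103 ms
Sixteenth note = 1/4 × quarter note
Duration = 1/4 × 60000 / 103 = 15000 / 103
= 145.6 ms


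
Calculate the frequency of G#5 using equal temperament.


Reasoning:
f = 440 × 2^(n/12) where n = semitones from A4
G#5: 11 semitones from A4
f = 440 × 2^(11/12)
f = 830.61 Hz


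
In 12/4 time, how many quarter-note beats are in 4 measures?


Let's work it out.
Time signature 12/4: the bottom number 4 means the quarter note gets one count
The top number 12 means 12 quarter-note beats per measure
Total = 12 × 4 measures
= 48 quarter-note beats


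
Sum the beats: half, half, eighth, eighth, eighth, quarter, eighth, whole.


Solution.
Beat values:
  half = 2 beats
  half = 2 beats
  eighth = 0.5 beats
  eighth = 0.5 beats
  eighth = 0.5 beats
  quarter = 1 beat
  eighth = 0.5 beats
  whole = 4 beats
Sum = 2 + 2 + 0.5 + 0.5 + 0.5 + 1 + 0.5 + 4
= 11 beats


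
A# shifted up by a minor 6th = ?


Let's work it out.
minor 6th: 6 letter names, 8 semitones
Letter: A + 5 → F
Pitch: A# + 8 semitones, spelled as an F → F#
= F#


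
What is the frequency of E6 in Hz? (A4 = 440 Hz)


Reasoning:
f = 440 × 2^(n/12) where n = semitones from A4
E6: 19 semitones from A4
f = 440 × 2^(19/12)
f = 1318.51 Hz


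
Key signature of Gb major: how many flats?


Step by step:
Flat major keys: C(0), F(1), Bb(2), Eb(3), Ab(4), Db(5), Gb(6), Cb(7)
Gb major has 6 flats
Order of flats: Bb Eb Ab Db Gb Cb Fb → first 6: Bb, Eb, Ab, Db, Gb, Cb
= 6 flats


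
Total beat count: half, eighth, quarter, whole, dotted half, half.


Step by step:
Beat values:
  half = 2 beats
  eighth = 0.5 beats
  quarter = 1 beat
  whole = 4 beats
  dotted half = 3 beats
  half = 2 beats
Sum = 2 + 0.5 + 1 + 4 + 3 + 2
= 12.5 beats


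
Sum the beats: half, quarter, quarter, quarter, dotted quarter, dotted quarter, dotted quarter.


Step by step:
Beat values:
  half = 2 beats
  quarter = 1 beat
  quarter = 1 beat
  quarter = 1 beat
  dotted quarter = 1.5 beats
  dotted quarter = 1.5 beats
  dotted quarter = 1.5 beats
Sum = 2 + 1 + 1 + 1 + 1.5 + 1.5 + 1.5
= 9.5 beats


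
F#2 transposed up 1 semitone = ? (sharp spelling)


Solution.
F#2: chromatic position 6 in octave 2 → absolute = 2×12 + 6 = 30
Transpose up 1: 30 + 1 = 31
31 = 2×12 + 7 → G in octave 2
Result = G2


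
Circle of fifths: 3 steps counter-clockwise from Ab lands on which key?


Each counter-clockwise step moves down a perfect 5th (= up a perfect 4th)
From Ab: Ab → Db → F#/Gb → B
= B


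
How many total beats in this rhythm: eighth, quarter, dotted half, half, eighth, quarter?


Let's work it out.
Beat values:
  eighth = 0.5 beats
  quarter = 1 beat
  dotted half = 3 beats
  half = 2 beats
  eighth = 0.5 beats
  quarter = 1 beat
Sum = 0.5 + 1 + 3 + 2 + 0.5 + 1
= 8 beats


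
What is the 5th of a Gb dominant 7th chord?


Dominant 7th chord = root + major 3rd + perfect 5th + minor 7th
Seventh chords stack in thirds, so the letter names are G-B-D-F
Root: Gb
Major 3rd above Gb: Bb
Perfect 5th above Gb: Db
Minor 7th above Gb: Fb
The 5th = Db


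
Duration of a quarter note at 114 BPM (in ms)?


One quarter-note beat = 60000 / BPM = 60000 / 114 ms
Duration = 60000 / 114
= 526.3 ms


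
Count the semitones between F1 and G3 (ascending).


Step by step:
Absolute semitone position = octave×12 + chromatic position
F1: 1×12 + 5 = 17
G3: 3×12 + 7 = 43
Difference = 43 - 17 = 26
= 26 semitones


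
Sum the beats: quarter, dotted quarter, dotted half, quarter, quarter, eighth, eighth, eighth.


Beat values:
  quarter = 1 beat
  dotted quarter = 1.5 beats
  dotted half = 3 beats
  quarter = 1 beat
  quarter = 1 beat
  eighth = 0.5 beats
  eighth = 0.5 beats
  eighth = 0.5 beats
Sum = 1 + 1.5 + 3 + 1 + 1 + 0.5 + 0.5 + 0.5
= 9 beats


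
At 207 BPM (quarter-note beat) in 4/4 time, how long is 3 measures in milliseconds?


Reasoning:
Quarter-note beat duration = 60000 / 207 ms
Beats per measure (4/4) = 4
One measure = 4 × 60000 / 207 = 240000 / 207 ms
3 measures = 3 × 240000 / 207 = 720000 / 207
= 3478.3 ms


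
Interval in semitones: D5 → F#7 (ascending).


Solution.
Absolute semitone position = octave×12 + chromatic position
D5: 5×12 + 2 = 62
F#7: 7×12 + 6 = 90
Difference = 90 - 62 = 28
= 28 semitones


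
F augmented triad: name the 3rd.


Step by step:
Augmented triad = root + major 3rd (4 semitones) + augmented 5th (8 semitones)
A triad on F stacks thirds, so the chord tones use letter names F-A-C
Root: F
Major 3rd above F: A
Augmented 5th above F: C#
The 3rd = A


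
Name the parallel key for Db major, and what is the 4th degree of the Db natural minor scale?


Working:
Parallel keys share the same tonic but differ in mode
Db major → parallel is Db minor
Db natural minor scale: Db Eb Fb Gb Ab Bbb Cb
= Db minor; 4th degree = Gb


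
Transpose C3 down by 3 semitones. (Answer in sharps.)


Working:
C3: chromatic position 0 in octave 3 → absolute = 3×12 + 0 = 36
Transpose down 3: 36 - 3 = 33
33 = 2×12 + 9 → A in octave 2
Result = A2


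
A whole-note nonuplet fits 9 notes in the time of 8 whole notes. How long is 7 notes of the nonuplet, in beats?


Nonuplet: 9 notes occupy the space of 8 whole notes
Space = 8 × 4 = 32 beats
Each nonuplet note = 32 / 9 = 32/9 beats
7 notes = 7 × 32/9 = 224/9
= 224/9 beats


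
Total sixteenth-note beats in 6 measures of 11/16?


Time signature 11/16: the bottom number 16 means the sixteenth note gets one count
The top number 11 means 11 sixteenth-note beats per measure
Total = 11 × 6 measures
= 66 sixteenth-note beats


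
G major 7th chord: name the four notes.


Let's work it out.
Major 7th chord = root + major 3rd + perfect 5th + major 7th
Seventh chords stack in thirds, so the letter names are G-B-D-F
Root: G
Major 3rd above G: B
Perfect 5th above G: D
Major 7th above G: F#
Chord = G B D F#


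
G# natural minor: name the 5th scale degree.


Natural minor scale pattern: W-H-W-W-H-W-W (2-1-2-2-1-2-2 semitones)
Starting from G#:
  G# + 2 semitones → A#
  A# + 1 semitone → B
  B + 2 semitones → C#
  C# + 2 semitones → D#
  D# + 1 semitone → E
  E + 2 semitones → F#
  F# + 2 semitones → G#
Scale: G# A# B C# D# E F#
Degree 5 = D#


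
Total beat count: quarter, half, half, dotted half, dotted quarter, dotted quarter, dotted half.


Working:
Beat values:
  quarter = 1 beat
  half = 2 beats
  half = 2 beats
  dotted half = 3 beats
  dotted quarter = 1.5 beats
  dotted quarter = 1.5 beats
  dotted half = 3 beats
Sum = 1 + 2 + 2 + 3 + 1.5 + 1.5 + 3
= 14 beats


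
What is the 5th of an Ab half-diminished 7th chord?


Reasoning:
Half-diminished 7th chord = root + minor 3rd + diminished 5th + minor 7th
Seventh chords stack in thirds, so the letter names are A-C-E-G
Root: Ab
Minor 3rd above Ab: Cb
Diminished 5th above Ab: Ebb
Minor 7th above Ab: Gb
The 5th = Ebb


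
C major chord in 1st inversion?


Step by step:
Root position: C E G
1st inversion: move root up an octave
Bass note: E
Notes (bottom to top) = E G C


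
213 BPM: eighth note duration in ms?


Let's work it out.
One quarter-note beat = 60000 / BPM = 60000 / 213 ms
Eighth note = 1/2 × quarter note
Duration = 1/2 × 60000 / 213 = 30000 / 213
= 140.8 ms


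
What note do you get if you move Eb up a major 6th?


major 6th: 6 letter names, 9 semitones
Letter: E + 5 → C
Pitch: Eb + 9 semitones, spelled as a C → C
= C


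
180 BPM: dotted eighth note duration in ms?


Working:
One quarter-note beat = 60000 / BPM = 60000 / 180 ms
Dotted eighth note = 3/4 × quarter note
Duration = 3/4 × 60000 / 180 = 45000 / 180
= 250.0 ms


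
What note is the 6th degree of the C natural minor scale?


Reasoning:
Natural minor scale pattern: W-H-W-W-H-W-W (2-1-2-2-1-2-2 semitones)
Starting from C:
  C + 2 semitones → D
  D + 1 semitone → Eb
  Eb + 2 semitones → F
  F + 2 semitones → G
  G + 1 semitone → Ab
  Ab + 2 semitones → Bb
  Bb + 2 semitones → C
Scale: C D Eb F G Ab Bb
Degree 6 = Ab


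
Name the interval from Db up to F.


Letter names: D → F spans 3 letter names → a 3rd
Semitones: Db → F = 4 half-steps
A 3rd of 4 semitones is a major 3rd
= major 3rd


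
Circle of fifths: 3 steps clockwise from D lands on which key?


Each clockwise step on the circle of fifths moves up a perfect 5th
From D: D → A → E → B
= B


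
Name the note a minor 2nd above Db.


Step by step:
A 2nd spans 2 letter names, so from D we land on E
A minor 2nd = 1 semitone above Db
Spell E at that pitch: Ebb
= Ebb


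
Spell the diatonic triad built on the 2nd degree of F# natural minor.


Reasoning:
F# natural minor scale: F# G# A B C# D E
Diatonic triad on degree 2 stacks scale notes 2, 4, 6: G# B D
G#→B = 3 semitones; G#→D = 6 semitones → diminished triad
= G# B D (diminished)


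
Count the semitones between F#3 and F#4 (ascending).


Let's work it out.
Absolute semitone position = octave×12 + chromatic position
F#3: 3×12 + 6 = 42
F#4: 4×12 + 6 = 54
Difference = 54 - 42 = 12
= 12 semitones


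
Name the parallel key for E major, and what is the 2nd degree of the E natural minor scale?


Step by step:
Parallel keys share the same tonic but differ in mode
E major → parallel is E minor
E natural minor scale: E F# G A B C D
= E minor; 2nd degree = F#


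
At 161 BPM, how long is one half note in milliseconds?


Step by step:
One quarter-note beat = 60000 / BPM = 60000 / 161 ms
Half note = 2 × quarter note
Duration = 2 × 60000 / 161 = 120000 / 161
= 745.3 ms


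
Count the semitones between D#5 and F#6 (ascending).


Absolute semitone position = octave×12 + chromatic position
D#5: 5×12 + 3 = 63
F#6: 6×12 + 6 = 78
Difference = 78 - 63 = 15
= 15 semitones
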